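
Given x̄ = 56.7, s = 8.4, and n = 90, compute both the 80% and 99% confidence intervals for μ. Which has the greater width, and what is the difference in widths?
99% CI is wider by 2.37

df = 89
80% CI: t* = 1.291, (55.56, 57.84), width = 2 · t* · s/√n = 2.29
99% CI: t* = 2.632, (54.37, 59.03), width = 2 · t* · s/√n = 4.66

The 99% CI is wider by 4.66 - 2.29 = 2.37.
Higher confidence requires a wider interval.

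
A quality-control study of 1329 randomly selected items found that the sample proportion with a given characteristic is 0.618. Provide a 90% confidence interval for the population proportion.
(0.596, 0.640)

Proportion CI:
SE = √(p̂(1-p̂)/n) = √(0.618 · 0.382 / 1329) = 0.01333

z* = 1.645
Margin = z* · SE = 1.645 · 0.01333 = 0.0219

CI: 0.618 ± 0.0219 = (0.596, 0.640)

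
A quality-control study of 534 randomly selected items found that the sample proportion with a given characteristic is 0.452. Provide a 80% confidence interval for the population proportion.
(0.424, 0.480)

Proportion CI:
SE = √(p̂(1-p̂)/n) = √(0.452 · 0.548 / 534) = 0.02154

z* = 1.282
Margin = z* · SE = 1.282 · 0.02154 = 0.0276

CI: 0.452 ± 0.0276 = (0.424, 0.480)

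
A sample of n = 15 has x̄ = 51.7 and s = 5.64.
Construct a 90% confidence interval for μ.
(49.14, 54.26)

t-interval (σ unknown):
df = n - 1 = 14
t* = 1.761 for 90% confidence

Margin of error = t* · s/√n = 1.761 · 5.64/√15 = 2.56

CI: (49.14, 54.26)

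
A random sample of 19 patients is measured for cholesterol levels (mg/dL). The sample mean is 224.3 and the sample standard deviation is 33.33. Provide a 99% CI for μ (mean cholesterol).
(202.29, 246.31)

t-interval (σ unknown):
df = n - 1 = 18
t* = 2.878 for 99% confidence

Margin of error = t* · s/√n = 2.878 · 33.33/√19 = 22.01

CI: (202.29, 246.31)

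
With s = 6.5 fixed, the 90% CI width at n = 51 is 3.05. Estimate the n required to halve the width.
n ≈ 204

CI width ∝ 1/√n
To reduce width by factor 2, need √n to grow by 2 → need 2² = 4 times as many samples.

Current: n = 51, width = 3.05
New: n = 204, width ≈ 1.50

Width reduced by factor of 3.05/1.50 = 2.03.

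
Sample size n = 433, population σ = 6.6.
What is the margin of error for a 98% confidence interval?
Margin of error = 0.74

Margin of error = z* · σ/√n
= 2.326 · 6.6/√433
= 2.326 · 6.6/20.8087
= 0.74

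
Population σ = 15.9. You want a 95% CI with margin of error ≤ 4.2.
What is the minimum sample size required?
n ≥ 56

For margin E ≤ 4.2:
n ≥ (z* · σ / E)²
n ≥ (1.960 · 15.9 / 4.2)²
n ≥ 55.06

Minimum n = 56 (rounding up)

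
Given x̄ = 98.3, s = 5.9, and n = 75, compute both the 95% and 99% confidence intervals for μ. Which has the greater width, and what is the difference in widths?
99% CI is wider by 0.88

df = 74
95% CI: t* = 1.993, (96.94, 99.66), width = 2 · t* · s/√n = 2.72
99% CI: t* = 2.644, (96.50, 100.10), width = 2 · t* · s/√n = 3.60

The 99% CI is wider by 3.60 - 2.72 = 0.88.
Higher confidence requires a wider interval.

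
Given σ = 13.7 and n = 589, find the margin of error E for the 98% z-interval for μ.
Margin of error = 1.31

Margin of error = z* · σ/√n
= 2.326 · 13.7/√589
= 2.326 · 13.7/24.2693
= 1.31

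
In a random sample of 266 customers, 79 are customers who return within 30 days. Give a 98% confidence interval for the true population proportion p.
(0.232, 0.362)

Proportion CI:
p̂ = 79/266 = 0.29699
SE = √(p̂(1-p̂)/n) = √(0.29699 · 0.70301 / 266) = 0.02802

z* = 2.326
Margin = z* · SE = 2.326 · 0.02802 = 0.0652

CI: 0.29699 ± 0.0652 = (0.232, 0.362)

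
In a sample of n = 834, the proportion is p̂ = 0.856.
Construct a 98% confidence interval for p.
(0.828, 0.884)

Proportion CI:
SE = √(p̂(1-p̂)/n) = √(0.856 · 0.144 / 834) = 0.01216

z* = 2.326
Margin = z* · SE = 2.326 · 0.01216 = 0.0283

CI: 0.856 ± 0.0283 = (0.828, 0.884)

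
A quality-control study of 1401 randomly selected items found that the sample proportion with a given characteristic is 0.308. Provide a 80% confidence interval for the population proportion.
(0.292, 0.324)

Proportion CI:
SE = √(p̂(1-p̂)/n) = √(0.308 · 0.692 / 1401) = 0.01233

z* = 1.282
Margin = z* · SE = 1.282 · 0.01233 = 0.0158

CI: 0.308 ± 0.0158 = (0.292, 0.324)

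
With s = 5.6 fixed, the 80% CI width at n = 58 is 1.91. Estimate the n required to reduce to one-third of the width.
n ≈ 522

CI width ∝ 1/√n
To reduce width by factor 3, need √n to grow by 3 → need 3² = 9 times as many samples.

Current: n = 58, width = 1.91
New: n = 522, width ≈ 0.63

Width reduced by factor of 1.91/0.63 = 3.03.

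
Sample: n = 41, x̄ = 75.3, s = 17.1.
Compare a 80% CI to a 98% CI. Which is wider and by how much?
98% CI is wider by 5.98

df = 40
80% CI: t* = 1.303, (71.82, 78.78), width = 2 · t* · s/√n = 6.96
98% CI: t* = 2.423, (68.83, 81.77), width = 2 · t* · s/√n = 12.94

The 98% CI is wider by 12.94 - 6.96 = 5.98.
Higher confidence requires a wider interval.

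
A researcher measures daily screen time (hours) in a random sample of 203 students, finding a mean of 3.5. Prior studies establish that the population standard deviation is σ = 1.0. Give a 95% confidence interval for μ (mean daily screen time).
(3.36, 3.64)

z-interval (σ known):
z* = 1.960 for 95% confidence

Margin of error = z* · σ/√n = 1.960 · 1.0/√203 = 0.14

CI: (3.5 - 0.14, 3.5 + 0.14) = (3.36, 3.64)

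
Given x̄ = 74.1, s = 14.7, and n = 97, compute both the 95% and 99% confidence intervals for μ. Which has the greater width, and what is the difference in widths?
99% CI is wider by 1.91

df = 96
95% CI: t* = 1.985, (71.14, 77.06), width = 2 · t* · s/√n = 5.93
99% CI: t* = 2.628, (70.18, 78.02), width = 2 · t* · s/√n = 7.84

The 99% CI is wider by 7.84 - 5.93 = 1.91.
Higher confidence requires a wider interval.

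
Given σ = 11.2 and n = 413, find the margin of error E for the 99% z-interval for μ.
Margin of error = 1.42

Margin of error = z* · σ/√n
= 2.576 · 11.2/√413
= 2.576 · 11.2/20.3224
= 1.42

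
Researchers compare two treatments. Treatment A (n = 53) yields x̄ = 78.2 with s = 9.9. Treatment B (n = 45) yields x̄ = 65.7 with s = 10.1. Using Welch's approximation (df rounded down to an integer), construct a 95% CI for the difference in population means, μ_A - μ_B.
(8.47, 16.53)

Difference: x̄₁ - x̄₂ = 12.50
SE = √(s₁²/n₁ + s₂²/n₂) = √(9.9²/53 + 10.1²/45) = 2.0288
df = 92.81 → 92 (Welch–Satterthwaite, rounded down)
t* = 1.986

CI: 12.50 ± 1.986 · 2.0288 = 12.50 ± 4.03 = (8.47, 16.53)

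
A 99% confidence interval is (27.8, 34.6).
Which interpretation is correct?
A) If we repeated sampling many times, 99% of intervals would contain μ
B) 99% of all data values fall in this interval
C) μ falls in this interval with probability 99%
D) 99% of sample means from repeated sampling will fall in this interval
A

A) Correct — this is the frequentist long-run coverage interpretation.
B) Wrong — a CI is about the parameter μ, not individual data values.
C) Wrong — μ is fixed; the randomness lives in the interval, not in μ.
D) Wrong — coverage applies to intervals containing μ, not to future x̄ values.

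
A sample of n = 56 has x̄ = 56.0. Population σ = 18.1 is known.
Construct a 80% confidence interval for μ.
(52.90, 59.10)

z-interval (σ known):
z* = 1.282 for 80% confidence

Margin of error = z* · σ/√n = 1.282 · 18.1/√56 = 3.10

CI: (56.0 - 3.10, 56.0 + 3.10) = (52.90, 59.10)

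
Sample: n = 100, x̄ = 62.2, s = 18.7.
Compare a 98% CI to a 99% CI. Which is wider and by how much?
99% CI is wider by 0.97

df = 99
98% CI: t* = 2.365, (57.78, 66.62), width = 2 · t* · s/√n = 8.85
99% CI: t* = 2.626, (57.29, 67.11), width = 2 · t* · s/√n = 9.82

The 99% CI is wider by 9.82 - 8.85 = 0.97.
Higher confidence requires a wider interval.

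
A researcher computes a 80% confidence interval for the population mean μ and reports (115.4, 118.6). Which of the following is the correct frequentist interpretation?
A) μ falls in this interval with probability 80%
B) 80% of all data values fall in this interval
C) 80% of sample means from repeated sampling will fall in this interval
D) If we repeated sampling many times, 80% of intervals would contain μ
D

A) Wrong — μ is fixed; the randomness lives in the interval, not in μ.
B) Wrong — a CI is about the parameter μ, not individual data values.
C) Wrong — coverage applies to intervals containing μ, not to future x̄ values.
D) Correct — this is the frequentist long-run coverage interpretation.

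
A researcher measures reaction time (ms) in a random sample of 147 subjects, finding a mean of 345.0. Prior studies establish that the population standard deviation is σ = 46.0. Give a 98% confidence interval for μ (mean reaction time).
(336.18, 353.82)

z-interval (σ known):
z* = 2.326 for 98% confidence

Margin of error = z* · σ/√n = 2.326 · 46.0/√147 = 8.82

CI: (345.0 - 8.82, 345.0 + 8.82) = (336.18, 353.82)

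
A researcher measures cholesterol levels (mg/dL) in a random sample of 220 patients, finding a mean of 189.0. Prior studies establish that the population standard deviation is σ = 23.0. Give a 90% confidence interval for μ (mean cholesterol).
(186.45, 191.55)

z-interval (σ known):
z* = 1.645 for 90% confidence

Margin of error = z* · σ/√n = 1.645 · 23.0/√220 = 2.55

CI: (189.0 - 2.55, 189.0 + 2.55) = (186.45, 191.55)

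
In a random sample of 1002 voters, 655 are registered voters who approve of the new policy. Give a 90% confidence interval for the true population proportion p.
(0.629, 0.678)

Proportion CI:
p̂ = 655/1002 = 0.65369
SE = √(p̂(1-p̂)/n) = √(0.65369 · 0.34631 / 1002) = 0.01503

z* = 1.645
Margin = z* · SE = 1.645 · 0.01503 = 0.0247

CI: 0.65369 ± 0.0247 = (0.629, 0.678)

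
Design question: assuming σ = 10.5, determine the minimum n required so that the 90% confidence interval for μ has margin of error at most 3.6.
n ≥ 24

For margin E ≤ 3.6:
n ≥ (z* · σ / E)²
n ≥ (1.645 · 10.5 / 3.6)²
n ≥ 23.02

Minimum n = 24 (rounding up)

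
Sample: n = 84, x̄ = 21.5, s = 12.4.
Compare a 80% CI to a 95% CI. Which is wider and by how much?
95% CI is wider by 1.88

df = 83
80% CI: t* = 1.292, (19.75, 23.25), width = 2 · t* · s/√n = 3.50
95% CI: t* = 1.989, (18.81, 24.19), width = 2 · t* · s/√n = 5.38

The 95% CI is wider by 5.38 - 3.50 = 1.88.
Higher confidence requires a wider interval.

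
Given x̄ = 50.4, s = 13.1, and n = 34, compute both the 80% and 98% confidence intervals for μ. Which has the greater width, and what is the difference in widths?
98% CI is wider by 5.11

df = 33
80% CI: t* = 1.308, (47.46, 53.34), width = 2 · t* · s/√n = 5.88
98% CI: t* = 2.445, (44.91, 55.89), width = 2 · t* · s/√n = 10.99

The 98% CI is wider by 10.99 - 5.88 = 5.11.
Higher confidence requires a wider interval.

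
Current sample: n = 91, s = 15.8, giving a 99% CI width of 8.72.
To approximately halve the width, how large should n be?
n ≈ 364

CI width ∝ 1/√n
To reduce width by factor 2, need √n to grow by 2 → need 2² = 4 times as many samples.

Current: n = 91, width = 8.72
New: n = 364, width ≈ 4.29

Width reduced by factor of 8.72/4.29 = 2.03.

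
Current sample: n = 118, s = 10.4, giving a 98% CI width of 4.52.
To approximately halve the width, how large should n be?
n ≈ 472

CI width ∝ 1/√n
To reduce width by factor 2, need √n to grow by 2 → need 2² = 4 times as many samples.

Current: n = 118, width = 4.52
New: n = 472, width ≈ 2.23

Width reduced by factor of 4.52/2.23 = 2.03.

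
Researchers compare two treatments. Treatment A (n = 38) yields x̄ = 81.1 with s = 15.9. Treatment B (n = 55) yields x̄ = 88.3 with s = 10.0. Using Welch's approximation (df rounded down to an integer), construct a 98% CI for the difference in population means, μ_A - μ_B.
(-14.17, -0.23)

Difference: x̄₁ - x̄₂ = -7.20
SE = √(s₁²/n₁ + s₂²/n₂) = √(15.9²/38 + 10.0²/55) = 2.9105
df = 57.07 → 57 (Welch–Satterthwaite, rounded down)
t* = 2.394

CI: -7.20 ± 2.394 · 2.9105 = -7.20 ± 6.97 = (-14.17, -0.23)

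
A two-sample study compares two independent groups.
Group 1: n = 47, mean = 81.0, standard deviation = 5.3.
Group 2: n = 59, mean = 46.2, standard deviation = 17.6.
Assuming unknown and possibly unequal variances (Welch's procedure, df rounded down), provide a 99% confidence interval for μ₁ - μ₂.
(28.40, 41.20)

Difference: x̄₁ - x̄₂ = 34.80
SE = √(s₁²/n₁ + s₂²/n₂) = √(5.3²/47 + 17.6²/59) = 2.4182
df = 70.80 → 70 (Welch–Satterthwaite, rounded down)
t* = 2.648

CI: 34.80 ± 2.648 · 2.4182 = 34.80 ± 6.40 = (28.40, 41.20)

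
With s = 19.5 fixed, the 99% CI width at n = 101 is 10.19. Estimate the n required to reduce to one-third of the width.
n ≈ 909

CI width ∝ 1/√n
To reduce width by factor 3, need √n to grow by 3 → need 3² = 9 times as many samples.

Current: n = 101, width = 10.19
New: n = 909, width ≈ 3.34

Width reduced by factor of 10.19/3.34 = 3.05.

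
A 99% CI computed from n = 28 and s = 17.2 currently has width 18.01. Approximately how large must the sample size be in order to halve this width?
n ≈ 112

CI width ∝ 1/√n
To reduce width by factor 2, need √n to grow by 2 → need 2² = 4 times as many samples.

Current: n = 28, width = 18.01
New: n = 112, width ≈ 8.52

Width reduced by factor of 18.01/8.52 = 2.11.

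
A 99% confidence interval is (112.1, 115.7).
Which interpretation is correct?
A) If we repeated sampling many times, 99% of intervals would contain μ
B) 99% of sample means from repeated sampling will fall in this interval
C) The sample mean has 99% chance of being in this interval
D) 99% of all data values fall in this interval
A

A) Correct — this is the frequentist long-run coverage interpretation.
B) Wrong — coverage applies to intervals containing μ, not to future x̄ values.
C) Wrong — x̄ is observed and sits in the interval by construction.
D) Wrong — a CI is about the parameter μ, not individual data values.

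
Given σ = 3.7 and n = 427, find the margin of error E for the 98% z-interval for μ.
Margin of error = 0.42

Margin of error = z* · σ/√n
= 2.326 · 3.7/√427
= 2.326 · 3.7/20.6640
= 0.42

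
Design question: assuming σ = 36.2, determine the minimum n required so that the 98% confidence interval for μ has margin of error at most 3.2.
n ≥ 693

For margin E ≤ 3.2:
n ≥ (z* · σ / E)²
n ≥ (2.326 · 36.2 / 3.2)²
n ≥ 692.37

Minimum n = 693 (rounding up)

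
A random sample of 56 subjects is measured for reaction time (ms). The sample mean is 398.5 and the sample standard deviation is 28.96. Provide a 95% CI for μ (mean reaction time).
(390.74, 406.26)

t-interval (σ unknown):
df = n - 1 = 55
t* = 2.004 for 95% confidence

Margin of error = t* · s/√n = 2.004 · 28.96/√56 = 7.76

CI: (390.74, 406.26)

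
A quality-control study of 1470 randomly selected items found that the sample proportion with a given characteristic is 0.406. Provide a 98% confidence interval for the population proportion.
(0.376, 0.436)

Proportion CI:
SE = √(p̂(1-p̂)/n) = √(0.406 · 0.594 / 1470) = 0.01281

z* = 2.326
Margin = z* · SE = 2.326 · 0.01281 = 0.0298

CI: 0.406 ± 0.0298 = (0.376, 0.436)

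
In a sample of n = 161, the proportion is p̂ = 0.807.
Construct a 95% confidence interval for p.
(0.746, 0.868)

Proportion CI:
SE = √(p̂(1-p̂)/n) = √(0.807 · 0.193 / 161) = 0.03110

z* = 1.960
Margin = z* · SE = 1.960 · 0.03110 = 0.0610

CI: 0.807 ± 0.0610 = (0.746, 0.868)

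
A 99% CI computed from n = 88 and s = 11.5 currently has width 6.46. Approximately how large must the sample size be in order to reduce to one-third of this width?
n ≈ 792

CI width ∝ 1/√n
To reduce width by factor 3, need √n to grow by 3 → need 3² = 9 times as many samples.

Current: n = 88, width = 6.46
New: n = 792, width ≈ 2.11

Width reduced by factor of 6.46/2.11 = 3.06.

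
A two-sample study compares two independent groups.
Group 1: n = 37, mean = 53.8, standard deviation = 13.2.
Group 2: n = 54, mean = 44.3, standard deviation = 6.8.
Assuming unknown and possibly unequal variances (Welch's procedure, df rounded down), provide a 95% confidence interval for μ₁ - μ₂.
(4.76, 14.24)

Difference: x̄₁ - x̄₂ = 9.50
SE = √(s₁²/n₁ + s₂²/n₂) = √(13.2²/37 + 6.8²/54) = 2.3591
df = 49.18 → 49 (Welch–Satterthwaite, rounded down)
t* = 2.010

CI: 9.50 ± 2.010 · 2.3591 = 9.50 ± 4.74 = (4.76, 14.24)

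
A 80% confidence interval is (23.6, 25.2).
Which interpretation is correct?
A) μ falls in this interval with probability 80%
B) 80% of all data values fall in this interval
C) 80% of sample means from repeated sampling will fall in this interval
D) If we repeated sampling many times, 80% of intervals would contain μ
D

A) Wrong — μ is fixed; the randomness lives in the interval, not in μ.
B) Wrong — a CI is about the parameter μ, not individual data values.
C) Wrong — coverage applies to intervals containing μ, not to future x̄ values.
D) Correct — this is the frequentist long-run coverage interpretation.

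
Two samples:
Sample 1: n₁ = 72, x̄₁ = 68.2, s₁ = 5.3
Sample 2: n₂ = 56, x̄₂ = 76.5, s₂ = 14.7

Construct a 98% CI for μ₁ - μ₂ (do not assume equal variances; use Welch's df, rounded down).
(-13.21, -3.39)

Difference: x̄₁ - x̄₂ = -8.30
SE = √(s₁²/n₁ + s₂²/n₂) = √(5.3²/72 + 14.7²/56) = 2.0613
df = 66.16 → 66 (Welch–Satterthwaite, rounded down)
t* = 2.384

CI: -8.30 ± 2.384 · 2.0613 = -8.30 ± 4.91 = (-13.21, -3.39)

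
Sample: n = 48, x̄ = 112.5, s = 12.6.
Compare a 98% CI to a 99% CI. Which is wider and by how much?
99% CI is wider by 1.01

df = 47
98% CI: t* = 2.408, (108.12, 116.88), width = 2 · t* · s/√n = 8.76
99% CI: t* = 2.685, (107.62, 117.38), width = 2 · t* · s/√n = 9.77

The 99% CI is wider by 9.77 - 8.76 = 1.01.
Higher confidence requires a wider interval.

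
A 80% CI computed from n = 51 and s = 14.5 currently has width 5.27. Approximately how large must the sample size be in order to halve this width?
n ≈ 204

CI width ∝ 1/√n
To reduce width by factor 2, need √n to grow by 2 → need 2² = 4 times as many samples.

Current: n = 51, width = 5.27
New: n = 204, width ≈ 2.61

Width reduced by factor of 5.27/2.61 = 2.02.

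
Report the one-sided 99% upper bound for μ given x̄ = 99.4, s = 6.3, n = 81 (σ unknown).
μ ≤ 101.06

Upper bound (one-sided):
t* = 2.374 (one-sided for 99%)
Upper bound = x̄ + t* · s/√n = 99.4 + 2.374 · 6.3/√81 = 101.06

We are 99% confident that μ ≤ 101.06.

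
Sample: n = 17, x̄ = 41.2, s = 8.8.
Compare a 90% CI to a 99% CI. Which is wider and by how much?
99% CI is wider by 5.02

df = 16
90% CI: t* = 1.746, (37.47, 44.93), width = 2 · t* · s/√n = 7.45
99% CI: t* = 2.921, (34.97, 47.43), width = 2 · t* · s/√n = 12.47

The 99% CI is wider by 12.47 - 7.45 = 5.02.
Higher confidence requires a wider interval.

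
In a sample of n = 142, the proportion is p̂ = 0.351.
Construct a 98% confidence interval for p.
(0.258, 0.444)

Proportion CI:
SE = √(p̂(1-p̂)/n) = √(0.351 · 0.649 / 142) = 0.04005

z* = 2.326
Margin = z* · SE = 2.326 · 0.04005 = 0.0932

CI: 0.351 ± 0.0932 = (0.258, 0.444)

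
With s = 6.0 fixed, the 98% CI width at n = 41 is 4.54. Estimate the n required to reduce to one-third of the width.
n ≈ 369

CI width ∝ 1/√n
To reduce width by factor 3, need √n to grow by 3 → need 3² = 9 times as many samples.

Current: n = 41, width = 4.54
New: n = 369, width ≈ 1.46

Width reduced by factor of 4.54/1.46 = 3.11.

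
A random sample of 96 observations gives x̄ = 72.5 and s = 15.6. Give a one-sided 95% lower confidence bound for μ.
μ ≥ 69.86

Lower bound (one-sided):
t* = 1.661 (one-sided for 95%)
Lower bound = x̄ - t* · s/√n = 72.5 - 1.661 · 15.6/√96 = 69.86

We are 95% confident that μ ≥ 69.86.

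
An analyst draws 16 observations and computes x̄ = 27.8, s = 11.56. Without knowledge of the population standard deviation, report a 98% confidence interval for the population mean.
(20.28, 35.32)

t-interval (σ unknown):
df = n - 1 = 15
t* = 2.602 for 98% confidence

Margin of error = t* · s/√n = 2.602 · 11.56/√16 = 7.52

CI: (20.28, 35.32)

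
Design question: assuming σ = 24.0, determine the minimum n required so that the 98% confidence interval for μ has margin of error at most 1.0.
n ≥ 3117

For margin E ≤ 1.0:
n ≥ (z* · σ / E)²
n ≥ (2.326 · 24.0 / 1.0)²
n ≥ 3116.32

Minimum n = 3117 (rounding up)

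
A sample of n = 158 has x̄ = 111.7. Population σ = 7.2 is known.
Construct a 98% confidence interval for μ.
(110.37, 113.03)

z-interval (σ known):
z* = 2.326 for 98% confidence

Margin of error = z* · σ/√n = 2.326 · 7.2/√158 = 1.33

CI: (111.7 - 1.33, 111.7 + 1.33) = (110.37, 113.03)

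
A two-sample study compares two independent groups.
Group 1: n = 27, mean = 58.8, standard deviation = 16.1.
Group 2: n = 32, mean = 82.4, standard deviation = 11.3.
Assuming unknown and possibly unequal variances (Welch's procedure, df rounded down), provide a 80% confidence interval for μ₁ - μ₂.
(-28.40, -18.80)

Difference: x̄₁ - x̄₂ = -23.60
SE = √(s₁²/n₁ + s₂²/n₂) = √(16.1²/27 + 11.3²/32) = 3.6866
df = 45.51 → 45 (Welch–Satterthwaite, rounded down)
t* = 1.301

CI: -23.60 ± 1.301 · 3.6866 = -23.60 ± 4.80 = (-28.40, -18.80)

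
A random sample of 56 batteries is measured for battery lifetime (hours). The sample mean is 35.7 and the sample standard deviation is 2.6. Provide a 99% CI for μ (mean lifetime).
(34.77, 36.63)

t-interval (σ unknown):
df = n - 1 = 55
t* = 2.668 for 99% confidence

Margin of error = t* · s/√n = 2.668 · 2.6/√56 = 0.93

CI: (34.77, 36.63)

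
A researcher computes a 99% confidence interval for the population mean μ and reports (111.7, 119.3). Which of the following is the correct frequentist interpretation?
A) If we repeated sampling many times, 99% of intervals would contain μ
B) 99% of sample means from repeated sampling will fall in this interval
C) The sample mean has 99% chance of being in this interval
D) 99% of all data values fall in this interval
A

A) Correct — this is the frequentist long-run coverage interpretation.
B) Wrong — coverage applies to intervals containing μ, not to future x̄ values.
C) Wrong — x̄ is observed and sits in the interval by construction.
D) Wrong — a CI is about the parameter μ, not individual data values.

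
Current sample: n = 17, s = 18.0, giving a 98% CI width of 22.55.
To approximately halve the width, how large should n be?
n ≈ 68

CI width ∝ 1/√n
To reduce width by factor 2, need √n to grow by 2 → need 2² = 4 times as many samples.

Current: n = 17, width = 22.55
New: n = 68, width ≈ 10.40

Width reduced by factor of 22.55/10.40 = 2.17.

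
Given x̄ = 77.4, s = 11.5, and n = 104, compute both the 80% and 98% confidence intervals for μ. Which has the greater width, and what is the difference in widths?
98% CI is wider by 2.42

df = 103
80% CI: t* = 1.290, (75.95, 78.85), width = 2 · t* · s/√n = 2.91
98% CI: t* = 2.363, (74.74, 80.06), width = 2 · t* · s/√n = 5.33

The 98% CI is wider by 5.33 - 2.91 = 2.42.
Higher confidence requires a wider interval.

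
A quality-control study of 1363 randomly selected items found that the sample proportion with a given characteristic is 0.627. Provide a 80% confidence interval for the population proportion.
(0.610, 0.644)

Proportion CI:
SE = √(p̂(1-p̂)/n) = √(0.627 · 0.373 / 1363) = 0.01310

z* = 1.282
Margin = z* · SE = 1.282 · 0.01310 = 0.0168

CI: 0.627 ± 0.0168 = (0.610, 0.644)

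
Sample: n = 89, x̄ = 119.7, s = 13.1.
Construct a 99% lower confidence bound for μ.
μ ≥ 116.41

Lower bound (one-sided):
t* = 2.369 (one-sided for 99%)
Lower bound = x̄ - t* · s/√n = 119.7 - 2.369 · 13.1/√89 = 116.41

We are 99% confident that μ ≥ 116.41.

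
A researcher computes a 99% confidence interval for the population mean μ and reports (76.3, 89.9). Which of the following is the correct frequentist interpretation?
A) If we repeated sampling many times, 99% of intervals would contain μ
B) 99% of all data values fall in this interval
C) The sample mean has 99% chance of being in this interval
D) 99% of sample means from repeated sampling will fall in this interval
A

A) Correct — this is the frequentist long-run coverage interpretation.
B) Wrong — a CI is about the parameter μ, not individual data values.
C) Wrong — x̄ is observed and sits in the interval by construction.
D) Wrong — coverage applies to intervals containing μ, not to future x̄ values.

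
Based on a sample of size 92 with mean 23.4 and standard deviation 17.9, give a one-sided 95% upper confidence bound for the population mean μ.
μ ≤ 26.50

Upper bound (one-sided):
t* = 1.662 (one-sided for 95%)
Upper bound = x̄ + t* · s/√n = 23.4 + 1.662 · 17.9/√92 = 26.50

We are 95% confident that μ ≤ 26.50.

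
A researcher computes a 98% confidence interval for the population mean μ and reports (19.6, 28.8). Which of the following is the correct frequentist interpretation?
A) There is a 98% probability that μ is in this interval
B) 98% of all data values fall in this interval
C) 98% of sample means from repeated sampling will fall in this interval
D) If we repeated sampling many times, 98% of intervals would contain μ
D

A) Wrong — μ is fixed; the randomness lives in the interval, not in μ.
B) Wrong — a CI is about the parameter μ, not individual data values.
C) Wrong — coverage applies to intervals containing μ, not to future x̄ values.
D) Correct — this is the frequentist long-run coverage interpretation.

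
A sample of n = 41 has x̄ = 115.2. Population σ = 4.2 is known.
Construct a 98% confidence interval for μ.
(113.67, 116.73)

z-interval (σ known):
z* = 2.326 for 98% confidence

Margin of error = z* · σ/√n = 2.326 · 4.2/√41 = 1.53

CI: (115.2 - 1.53, 115.2 + 1.53) = (113.67, 116.73)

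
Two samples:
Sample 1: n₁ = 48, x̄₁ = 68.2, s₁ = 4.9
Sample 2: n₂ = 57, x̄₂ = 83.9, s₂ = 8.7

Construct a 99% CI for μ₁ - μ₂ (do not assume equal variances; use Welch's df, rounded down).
(-19.26, -12.14)

Difference: x̄₁ - x̄₂ = -15.70
SE = √(s₁²/n₁ + s₂²/n₂) = √(4.9²/48 + 8.7²/57) = 1.3521
df = 90.79 → 90 (Welch–Satterthwaite, rounded down)
t* = 2.632

CI: -15.70 ± 2.632 · 1.3521 = -15.70 ± 3.56 = (-19.26, -12.14)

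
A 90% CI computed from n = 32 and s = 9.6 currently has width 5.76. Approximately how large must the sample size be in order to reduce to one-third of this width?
n ≈ 288

CI width ∝ 1/√n
To reduce width by factor 3, need √n to grow by 3 → need 3² = 9 times as many samples.

Current: n = 32, width = 5.76
New: n = 288, width ≈ 1.87

Width reduced by factor of 5.76/1.87 = 3.08.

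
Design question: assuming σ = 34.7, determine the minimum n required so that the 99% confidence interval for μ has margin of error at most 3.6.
n ≥ 617

For margin E ≤ 3.6:
n ≥ (z* · σ / E)²
n ≥ (2.576 · 34.7 / 3.6)²
n ≥ 616.52

Minimum n = 617 (rounding up)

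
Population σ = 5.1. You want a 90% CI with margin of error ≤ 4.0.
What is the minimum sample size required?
n ≥ 5

For margin E ≤ 4.0:
n ≥ (z* · σ / E)²
n ≥ (1.645 · 5.1 / 4.0)²
n ≥ 4.40

Minimum n = 5 (rounding up)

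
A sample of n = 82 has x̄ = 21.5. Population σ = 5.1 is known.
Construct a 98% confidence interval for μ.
(20.19, 22.81)

z-interval (σ known):
z* = 2.326 for 98% confidence

Margin of error = z* · σ/√n = 2.326 · 5.1/√82 = 1.31

CI: (21.5 - 1.31, 21.5 + 1.31) = (20.19, 22.81)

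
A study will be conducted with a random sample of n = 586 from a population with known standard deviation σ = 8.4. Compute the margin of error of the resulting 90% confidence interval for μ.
Margin of error = 0.57

Margin of error = z* · σ/√n
= 1.645 · 8.4/√586
= 1.645 · 8.4/24.2074
= 0.57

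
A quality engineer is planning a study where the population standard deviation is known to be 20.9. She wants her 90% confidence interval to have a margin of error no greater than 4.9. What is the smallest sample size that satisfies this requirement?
n ≥ 50

For margin E ≤ 4.9:
n ≥ (z* · σ / E)²
n ≥ (1.645 · 20.9 / 4.9)²
n ≥ 49.23

Minimum n = 50 (rounding up)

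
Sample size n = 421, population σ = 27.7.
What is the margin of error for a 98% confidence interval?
Margin of error = 3.14

Margin of error = z* · σ/√n
= 2.326 · 27.7/√421
= 2.326 · 27.7/20.5183
= 3.14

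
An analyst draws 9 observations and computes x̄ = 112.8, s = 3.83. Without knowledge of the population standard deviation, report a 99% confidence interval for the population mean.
(108.52, 117.08)

t-interval (σ unknown):
df = n - 1 = 8
t* = 3.355 for 99% confidence

Margin of error = t* · s/√n = 3.355 · 3.83/√9 = 4.28

CI: (108.52, 117.08)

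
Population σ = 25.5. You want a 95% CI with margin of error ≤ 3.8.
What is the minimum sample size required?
n ≥ 173

For margin E ≤ 3.8:
n ≥ (z* · σ / E)²
n ≥ (1.960 · 25.5 / 3.8)²
n ≥ 172.99

Minimum n = 173 (rounding up)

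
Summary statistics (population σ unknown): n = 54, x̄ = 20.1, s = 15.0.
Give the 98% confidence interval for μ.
(15.20, 25.00)

t-interval (σ unknown):
df = n - 1 = 53
t* = 2.399 for 98% confidence

Margin of error = t* · s/√n = 2.399 · 15.0/√54 = 4.90

CI: (15.20, 25.00)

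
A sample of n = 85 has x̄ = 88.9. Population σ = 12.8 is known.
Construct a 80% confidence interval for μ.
(87.12, 90.68)

z-interval (σ known):
z* = 1.282 for 80% confidence

Margin of error = z* · σ/√n = 1.282 · 12.8/√85 = 1.78

CI: (88.9 - 1.78, 88.9 + 1.78) = (87.12, 90.68)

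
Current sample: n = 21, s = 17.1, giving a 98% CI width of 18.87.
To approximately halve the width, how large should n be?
n ≈ 84

CI width ∝ 1/√n
To reduce width by factor 2, need √n to grow by 2 → need 2² = 4 times as many samples.

Current: n = 21, width = 18.87
New: n = 84, width ≈ 8.85

Width reduced by factor of 18.87/8.85 = 2.13.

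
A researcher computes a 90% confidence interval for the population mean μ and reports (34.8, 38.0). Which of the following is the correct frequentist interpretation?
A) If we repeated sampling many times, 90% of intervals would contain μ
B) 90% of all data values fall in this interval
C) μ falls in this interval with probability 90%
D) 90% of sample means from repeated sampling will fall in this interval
A

A) Correct — this is the frequentist long-run coverage interpretation.
B) Wrong — a CI is about the parameter μ, not individual data values.
C) Wrong — μ is fixed; the randomness lives in the interval, not in μ.
D) Wrong — coverage applies to intervals containing μ, not to future x̄ values.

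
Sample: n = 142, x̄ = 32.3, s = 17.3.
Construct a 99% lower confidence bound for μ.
μ ≥ 28.88

Lower bound (one-sided):
t* = 2.353 (one-sided for 99%)
Lower bound = x̄ - t* · s/√n = 32.3 - 2.353 · 17.3/√142 = 28.88

We are 99% confident that μ ≥ 28.88.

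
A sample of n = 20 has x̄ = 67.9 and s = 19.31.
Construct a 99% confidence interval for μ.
(55.55, 80.25)

t-interval (σ unknown):
df = n - 1 = 19
t* = 2.861 for 99% confidence

Margin of error = t* · s/√n = 2.861 · 19.31/√20 = 12.35

CI: (55.55, 80.25)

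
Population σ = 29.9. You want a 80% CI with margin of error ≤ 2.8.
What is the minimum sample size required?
n ≥ 188

For margin E ≤ 2.8:
n ≥ (z* · σ / E)²
n ≥ (1.282 · 29.9 / 2.8)²
n ≥ 187.41

Minimum n = 188 (rounding up)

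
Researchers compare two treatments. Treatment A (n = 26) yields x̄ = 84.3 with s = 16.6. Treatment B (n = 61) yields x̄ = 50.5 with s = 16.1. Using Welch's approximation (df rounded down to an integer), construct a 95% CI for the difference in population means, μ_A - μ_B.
(26.04, 41.56)

Difference: x̄₁ - x̄₂ = 33.80
SE = √(s₁²/n₁ + s₂²/n₂) = √(16.6²/26 + 16.1²/61) = 3.8533
df = 45.99 → 45 (Welch–Satterthwaite, rounded down)
t* = 2.014

CI: 33.80 ± 2.014 · 3.8533 = 33.80 ± 7.76 = (26.04, 41.56)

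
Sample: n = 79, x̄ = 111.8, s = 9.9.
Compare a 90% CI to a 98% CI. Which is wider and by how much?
98% CI is wider by 1.58

df = 78
90% CI: t* = 1.665, (109.95, 113.65), width = 2 · t* · s/√n = 3.71
98% CI: t* = 2.375, (109.15, 114.45), width = 2 · t* · s/√n = 5.29

The 98% CI is wider by 5.29 - 3.71 = 1.58.
Higher confidence requires a wider interval.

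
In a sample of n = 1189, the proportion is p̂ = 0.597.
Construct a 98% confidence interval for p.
(0.564, 0.630)

Proportion CI:
SE = √(p̂(1-p̂)/n) = √(0.597 · 0.403 / 1189) = 0.01422

z* = 2.326
Margin = z* · SE = 2.326 · 0.01422 = 0.0331

CI: 0.597 ± 0.0331 = (0.564, 0.630)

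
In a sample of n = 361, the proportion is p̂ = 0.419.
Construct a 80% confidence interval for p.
(0.386, 0.452)

Proportion CI:
SE = √(p̂(1-p̂)/n) = √(0.419 · 0.581 / 361) = 0.02597

z* = 1.282
Margin = z* · SE = 1.282 · 0.02597 = 0.0333

CI: 0.419 ± 0.0333 = (0.386, 0.452)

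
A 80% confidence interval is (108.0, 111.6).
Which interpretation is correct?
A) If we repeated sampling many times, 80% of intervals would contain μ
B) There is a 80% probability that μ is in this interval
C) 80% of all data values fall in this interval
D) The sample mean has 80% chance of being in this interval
A

A) Correct — this is the frequentist long-run coverage interpretation.
B) Wrong — μ is fixed; the randomness lives in the interval, not in μ.
C) Wrong — a CI is about the parameter μ, not individual data values.
D) Wrong — x̄ is observed and sits in the interval by construction.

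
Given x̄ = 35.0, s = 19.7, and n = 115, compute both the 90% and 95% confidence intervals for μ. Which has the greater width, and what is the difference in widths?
95% CI is wider by 1.19

df = 114
90% CI: t* = 1.658, (31.95, 38.05), width = 2 · t* · s/√n = 6.09
95% CI: t* = 1.981, (31.36, 38.64), width = 2 · t* · s/√n = 7.28

The 95% CI is wider by 7.28 - 6.09 = 1.19.
Higher confidence requires a wider interval.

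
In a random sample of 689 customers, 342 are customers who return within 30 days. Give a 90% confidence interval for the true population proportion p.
(0.465, 0.528)

Proportion CI:
p̂ = 342/689 = 0.49637
SE = √(p̂(1-p̂)/n) = √(0.49637 · 0.50363 / 689) = 0.01905

z* = 1.645
Margin = z* · SE = 1.645 · 0.01905 = 0.0313

CI: 0.49637 ± 0.0313 = (0.465, 0.528)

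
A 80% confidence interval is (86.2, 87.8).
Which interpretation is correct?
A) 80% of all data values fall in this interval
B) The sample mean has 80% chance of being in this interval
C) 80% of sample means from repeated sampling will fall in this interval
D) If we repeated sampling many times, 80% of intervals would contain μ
D

A) Wrong — a CI is about the parameter μ, not individual data values.
B) Wrong — x̄ is observed and sits in the interval by construction.
C) Wrong — coverage applies to intervals containing μ, not to future x̄ values.
D) Correct — this is the frequentist long-run coverage interpretation.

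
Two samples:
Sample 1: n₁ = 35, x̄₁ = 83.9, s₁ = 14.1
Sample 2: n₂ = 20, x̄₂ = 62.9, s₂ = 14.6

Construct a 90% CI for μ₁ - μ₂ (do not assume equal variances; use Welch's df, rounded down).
(14.19, 27.81)

Difference: x̄₁ - x̄₂ = 21.00
SE = √(s₁²/n₁ + s₂²/n₂) = √(14.1²/35 + 14.6²/20) = 4.0421
df = 38.53 → 38 (Welch–Satterthwaite, rounded down)
t* = 1.686

CI: 21.00 ± 1.686 · 4.0421 = 21.00 ± 6.81 = (14.19, 27.81)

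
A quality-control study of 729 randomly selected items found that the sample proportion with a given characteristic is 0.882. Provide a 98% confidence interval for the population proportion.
(0.854, 0.910)

Proportion CI:
SE = √(p̂(1-p̂)/n) = √(0.882 · 0.118 / 729) = 0.01195

z* = 2.326
Margin = z* · SE = 2.326 · 0.01195 = 0.0278

CI: 0.882 ± 0.0278 = (0.854, 0.910)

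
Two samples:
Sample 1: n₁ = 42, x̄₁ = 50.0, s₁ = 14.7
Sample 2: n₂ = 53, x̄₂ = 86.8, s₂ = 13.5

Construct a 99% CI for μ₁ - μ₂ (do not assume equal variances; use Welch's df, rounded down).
(-44.52, -29.08)

Difference: x̄₁ - x̄₂ = -36.80
SE = √(s₁²/n₁ + s₂²/n₂) = √(14.7²/42 + 13.5²/53) = 2.9298
df = 84.40 → 84 (Welch–Satterthwaite, rounded down)
t* = 2.636

CI: -36.80 ± 2.636 · 2.9298 = -36.80 ± 7.72 = (-44.52, -29.08)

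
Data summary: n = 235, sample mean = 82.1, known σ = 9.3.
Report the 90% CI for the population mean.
(81.10, 83.10)

z-interval (σ known):
z* = 1.645 for 90% confidence

Margin of error = z* · σ/√n = 1.645 · 9.3/√235 = 1.00

CI: (82.1 - 1.00, 82.1 + 1.00) = (81.10, 83.10)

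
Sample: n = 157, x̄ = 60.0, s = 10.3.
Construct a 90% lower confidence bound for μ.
μ ≥ 58.94

Lower bound (one-sided):
t* = 1.287 (one-sided for 90%)
Lower bound = x̄ - t* · s/√n = 60.0 - 1.287 · 10.3/√157 = 58.94

We are 90% confident that μ ≥ 58.94.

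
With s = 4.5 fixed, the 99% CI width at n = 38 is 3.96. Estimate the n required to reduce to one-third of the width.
n ≈ 342

CI width ∝ 1/√n
To reduce width by factor 3, need √n to grow by 3 → need 3² = 9 times as many samples.

Current: n = 38, width = 3.96
New: n = 342, width ≈ 1.26

Width reduced by factor of 3.96/1.26 = 3.14.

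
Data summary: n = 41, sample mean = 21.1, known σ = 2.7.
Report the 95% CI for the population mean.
(20.27, 21.93)

z-interval (σ known):
z* = 1.960 for 95% confidence

Margin of error = z* · σ/√n = 1.960 · 2.7/√41 = 0.83

CI: (21.1 - 0.83, 21.1 + 0.83) = (20.27, 21.93)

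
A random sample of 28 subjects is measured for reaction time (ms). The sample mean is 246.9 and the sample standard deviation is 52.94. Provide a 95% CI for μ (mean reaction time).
(226.37, 267.43)

t-interval (σ unknown):
df = n - 1 = 27
t* = 2.052 for 95% confidence

Margin of error = t* · s/√n = 2.052 · 52.94/√28 = 20.53

CI: (226.37, 267.43)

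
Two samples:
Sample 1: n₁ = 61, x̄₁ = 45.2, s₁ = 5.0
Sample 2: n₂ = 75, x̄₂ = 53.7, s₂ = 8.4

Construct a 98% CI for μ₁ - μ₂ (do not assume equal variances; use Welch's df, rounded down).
(-11.24, -5.76)

Difference: x̄₁ - x̄₂ = -8.50
SE = √(s₁²/n₁ + s₂²/n₂) = √(5.0²/61 + 8.4²/75) = 1.1622
df = 123.59 → 123 (Welch–Satterthwaite, rounded down)
t* = 2.357

CI: -8.50 ± 2.357 · 1.1622 = -8.50 ± 2.74 = (-11.24, -5.76)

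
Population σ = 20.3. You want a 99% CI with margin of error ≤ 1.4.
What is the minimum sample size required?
n ≥ 1396

For margin E ≤ 1.4:
n ≥ (z* · σ / E)²
n ≥ (2.576 · 20.3 / 1.4)²
n ≥ 1395.17

Minimum n = 1396 (rounding up)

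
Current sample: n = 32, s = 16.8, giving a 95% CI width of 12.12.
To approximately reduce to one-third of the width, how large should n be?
n ≈ 288

CI width ∝ 1/√n
To reduce width by factor 3, need √n to grow by 3 → need 3² = 9 times as many samples.

Current: n = 32, width = 12.12
New: n = 288, width ≈ 3.90

Width reduced by factor of 12.12/3.90 = 3.11.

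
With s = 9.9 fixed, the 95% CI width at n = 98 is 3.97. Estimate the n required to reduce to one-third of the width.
n ≈ 882

CI width ∝ 1/√n
To reduce width by factor 3, need √n to grow by 3 → need 3² = 9 times as many samples.

Current: n = 98, width = 3.97
New: n = 882, width ≈ 1.31

Width reduced by factor of 3.97/1.31 = 3.03.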